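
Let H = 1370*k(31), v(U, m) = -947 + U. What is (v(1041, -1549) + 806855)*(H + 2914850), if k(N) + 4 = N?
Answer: 2381984336160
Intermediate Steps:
k(N) = -4 + N
H = 36990 (H = 1370*(-4 + 31) = 1370*27 = 36990)
(v(1041, -1549) + 806855)*(H + 2914850) = ((-947 + 1041) + 806855)*(36990 + 2914850) = (94 + 806855)*2951840 = 806949*2951840 = 2381984336160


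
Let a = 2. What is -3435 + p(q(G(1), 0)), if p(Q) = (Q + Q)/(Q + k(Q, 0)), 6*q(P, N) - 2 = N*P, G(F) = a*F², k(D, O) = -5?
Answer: -24046/7 ≈ -3435.1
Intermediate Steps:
G(F) = 2*F²
q(P, N) = ⅓ + N*P/6 (q(P, N) = ⅓ + (N*P)/6 = ⅓ + N*P/6)
p(Q) = 2*Q/(-5 + Q) (p(Q) = (Q + Q)/(Q - 5) = (2*Q)/(-5 + Q) = 2*Q/(-5 + Q))
-3435 + p(q(G(1), 0)) = -3435 + 2*(⅓ + (⅙)*0*(2*1²))/(-5 + (⅓ + (⅙)*0*(2*1²))) = -3435 + 2*(⅓ + (⅙)*0*(2*1))/(-5 + (⅓ + (⅙)*0*(2*1))) = -3435 + 2*(⅓ + (⅙)*0*2)/(-5 + (⅓ + (⅙)*0*2)) = -3435 + 2*(⅓ + 0)/(-5 + (⅓ + 0)) = -3435 + 2*(⅓)/(-5 + ⅓) = -3435 + 2*(⅓)/(-14/3) = -3435 + 2*(⅓)*(-3/14) = -3435 - ⅐ = -24046/7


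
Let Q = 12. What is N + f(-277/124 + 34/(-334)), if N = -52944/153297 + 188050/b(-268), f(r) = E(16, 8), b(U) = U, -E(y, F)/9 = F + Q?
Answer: -6039456187/6847266 ≈ -882.02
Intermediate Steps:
E(y, F) = -108 - 9*F (E(y, F) = -9*(F + 12) = -9*(12 + F) = -108 - 9*F)
f(r) = -180 (f(r) = -108 - 9*8 = -108 - 72 = -180)
N = -4806948307/6847266 (N = -52944/153297 + 188050/(-268) = -52944*1/153297 + 188050*(-1/268) = -17648/51099 - 94025/134 = -4806948307/6847266 ≈ -702.02)
N + f(-277/124 + 34/(-334)) = -4806948307/6847266 - 180 = -6039456187/6847266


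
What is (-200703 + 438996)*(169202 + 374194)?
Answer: 129487463028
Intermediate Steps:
(-200703 + 438996)*(169202 + 374194) = 238293*543396 = 129487463028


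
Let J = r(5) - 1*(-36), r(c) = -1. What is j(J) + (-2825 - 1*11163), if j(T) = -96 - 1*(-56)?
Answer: -14028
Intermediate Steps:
J = 35 (J = -1 - 1*(-36) = -1 + 36 = 35)
j(T) = -40 (j(T) = -96 + 56 = -40)
j(J) + (-2825 - 1*11163) = -40 + (-2825 - 1*11163) = -40 + (-2825 - 11163) = -40 - 13988 = -14028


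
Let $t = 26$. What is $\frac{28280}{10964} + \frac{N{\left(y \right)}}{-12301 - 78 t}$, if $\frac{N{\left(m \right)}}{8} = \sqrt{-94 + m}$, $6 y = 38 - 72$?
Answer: $\frac{7070}{2741} - \frac{8 i \sqrt{897}}{42987} \approx 2.5793 - 0.0055738 i$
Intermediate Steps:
$y = - \frac{17}{3}$ ($y = \frac{38 - 72}{6} = \frac{1}{6} \left(-34\right) = - \frac{17}{3} \approx -5.6667$)
$N{\left(m \right)} = 8 \sqrt{-94 + m}$
$\frac{28280}{10964} + \frac{N{\left(y \right)}}{-12301 - 78 t} = \frac{28280}{10964} + \frac{8 \sqrt{-94 - \frac{17}{3}}}{-12301 - 78 \cdot 26} = 28280 \cdot \frac{1}{10964} + \frac{8 \sqrt{- \frac{299}{3}}}{-12301 - 2028} = \frac{7070}{2741} + \frac{8 \frac{i \sqrt{897}}{3}}{-12301 - 2028} = \frac{7070}{2741} + \frac{\frac{8}{3} i \sqrt{897}}{-14329} = \frac{7070}{2741} + \frac{8 i \sqrt{897}}{3} \left(- \frac{1}{14329}\right) = \frac{7070}{2741} - \frac{8 i \sqrt{897}}{42987}$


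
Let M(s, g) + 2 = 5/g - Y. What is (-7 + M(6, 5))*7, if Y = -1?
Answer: -49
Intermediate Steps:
M(s, g) = -1 + 5/g (M(s, g) = -2 + (5/g - 1*(-1)) = -2 + (5/g + 1) = -2 + (1 + 5/g) = -1 + 5/g)
(-7 + M(6, 5))*7 = (-7 + (5 - 1*5)/5)*7 = (-7 + (5 - 5)/5)*7 = (-7 + (⅕)*0)*7 = (-7 + 0)*7 = -7*7 = -49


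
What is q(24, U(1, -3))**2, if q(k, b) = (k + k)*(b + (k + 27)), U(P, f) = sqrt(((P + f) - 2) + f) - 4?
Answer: 5073408 + 216576*I*sqrt(7) ≈ 5.0734e+6 + 5.7301e+5*I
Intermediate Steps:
U(P, f) = -4 + sqrt(-2 + P + 2*f) (U(P, f) = sqrt((-2 + P + f) + f) - 4 = sqrt(-2 + P + 2*f) - 4 = -4 + sqrt(-2 + P + 2*f))
q(k, b) = 2*k*(27 + b + k) (q(k, b) = (2*k)*(b + (27 + k)) = (2*k)*(27 + b + k) = 2*k*(27 + b + k))
q(24, U(1, -3))**2 = (2*24*(27 + (-4 + sqrt(-2 + 1 + 2*(-3))) + 24))**2 = (2*24*(27 + (-4 + sqrt(-2 + 1 - 6)) + 24))**2 = (2*24*(27 + (-4 + sqrt(-7)) + 24))**2 = (2*24*(27 + (-4 + I*sqrt(7)) + 24))**2 = (2*24*(47 + I*sqrt(7)))**2 = (2256 + 48*I*sqrt(7))**2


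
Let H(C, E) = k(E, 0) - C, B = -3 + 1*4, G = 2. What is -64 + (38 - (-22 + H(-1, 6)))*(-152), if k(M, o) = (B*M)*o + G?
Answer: -8728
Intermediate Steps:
B = 1 (B = -3 + 4 = 1)
k(M, o) = 2 + M*o (k(M, o) = (1*M)*o + 2 = M*o + 2 = 2 + M*o)
H(C, E) = 2 - C (H(C, E) = (2 + E*0) - C = (2 + 0) - C = 2 - C)
-64 + (38 - (-22 + H(-1, 6)))*(-152) = -64 + (38 - (-22 + (2 - 1*(-1))))*(-152) = -64 + (38 - (-22 + (2 + 1)))*(-152) = -64 + (38 - (-22 + 3))*(-152) = -64 + (38 - 1*(-19))*(-152) = -64 + (38 + 19)*(-152) = -64 + 57*(-152) = -64 - 8664 = -8728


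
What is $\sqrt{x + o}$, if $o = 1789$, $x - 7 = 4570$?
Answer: $\sqrt{6366} \approx 79.787$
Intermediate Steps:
$x = 4577$ ($x = 7 + 4570 = 4577$)
$\sqrt{x + o} = \sqrt{4577 + 1789} = \sqrt{6366}$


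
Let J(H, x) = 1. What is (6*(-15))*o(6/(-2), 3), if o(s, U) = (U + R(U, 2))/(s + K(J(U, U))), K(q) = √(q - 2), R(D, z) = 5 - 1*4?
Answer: 108 + 36*I ≈ 108.0 + 36.0*I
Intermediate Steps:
R(D, z) = 1 (R(D, z) = 5 - 4 = 1)
K(q) = √(-2 + q)
o(s, U) = (1 + U)/(I + s) (o(s, U) = (U + 1)/(s + √(-2 + 1)) = (1 + U)/(s + √(-1)) = (1 + U)/(s + I) = (1 + U)/(I + s))
(6*(-15))*o(6/(-2), 3) = (6*(-15))*((1 + 3)/(I + 6/(-2))) = -90*4/(I + 6*(-½)) = -90*4/(I - 3) = -90*4/(-3 + I) = -90*(-3 - I)/10*4 = -36*(-3 - I)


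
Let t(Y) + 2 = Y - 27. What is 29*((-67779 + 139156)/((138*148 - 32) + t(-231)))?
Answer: 2069933/20132 ≈ 102.82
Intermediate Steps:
t(Y) = -29 + Y (t(Y) = -2 + (Y - 27) = -2 + (-27 + Y) = -29 + Y)
29*((-67779 + 139156)/((138*148 - 32) + t(-231))) = 29*((-67779 + 139156)/((138*148 - 32) + (-29 - 231))) = 29*(71377/((20424 - 32) - 260)) = 29*(71377/(20392 - 260)) = 29*(71377/20132) = 2069933/20132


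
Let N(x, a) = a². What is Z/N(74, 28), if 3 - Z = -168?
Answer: 171/784 ≈ 0.21811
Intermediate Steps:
Z = 171 (Z = 3 - 1*(-168) = 3 + 168 = 171)
Z/N(74, 28) = 171/(28²) = 171/784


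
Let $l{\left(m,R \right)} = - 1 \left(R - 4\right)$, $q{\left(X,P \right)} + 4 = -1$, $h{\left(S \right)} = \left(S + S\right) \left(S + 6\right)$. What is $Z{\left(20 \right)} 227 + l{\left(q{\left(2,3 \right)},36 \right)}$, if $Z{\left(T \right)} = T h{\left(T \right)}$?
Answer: $4721568$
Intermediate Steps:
$h{\left(S \right)} = 2 S \left(6 + S\right)$
$Z{\left(T \right)} = 2 T^{2} \left(6 + T\right)$ ($Z{\left(T \right)} = T 2 T \left(6 + T\right) = 2 T^{2} \left(6 + T\right)$)
$q{\left(X,P \right)} = -5$ ($q{\left(X,P \right)} = -4 - 1 = -5$)
$l{\left(m,R \right)} = 4 - R$ ($l{\left(m,R \right)} = - 1 \left(-4 + R\right) = - (-4 + R) = 4 - R$)
$Z{\left(20 \right)} 227 + l{\left(q{\left(2,3 \right)},36 \right)} = 2 \cdot 20^{2} \left(6 + 20\right) 227 + \left(4 - 36\right) = 2 \cdot 400 \cdot 26 \cdot 227 + \left(4 - 36\right) = 20800 \cdot 227 - 32 = 4721600 - 32 = 4721568$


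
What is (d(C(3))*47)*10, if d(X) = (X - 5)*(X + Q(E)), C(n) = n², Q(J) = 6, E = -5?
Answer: 28200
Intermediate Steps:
d(X) = (-5 + X)*(6 + X) (d(X) = (X - 5)*(X + 6) = (-5 + X)*(6 + X))
(d(C(3))*47)*10 = ((-30 + 3² + (3²)²)*47)*10 = ((-30 + 9 + 9²)*47)*10 = ((-30 + 9 + 81)*47)*10 = (60*47)*10 = 2820*10 = 28200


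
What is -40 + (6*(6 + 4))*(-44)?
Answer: -2680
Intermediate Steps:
-40 + (6*(6 + 4))*(-44) = -40 + (6*10)*(-44) = -40 + 60*(-44) = -40 - 2640 = -2680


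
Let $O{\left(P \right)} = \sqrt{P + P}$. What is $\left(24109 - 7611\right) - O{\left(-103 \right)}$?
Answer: $16498 - i \sqrt{206} \approx 16498.0 - 14.353 i$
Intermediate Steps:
$O{\left(P \right)} = \sqrt{2} \sqrt{P}$ ($O{\left(P \right)} = \sqrt{2 P} = \sqrt{2} \sqrt{P}$)
$\left(24109 - 7611\right) - O{\left(-103 \right)} = \left(24109 - 7611\right) - \sqrt{2} \sqrt{-103} = \left(24109 - 7611\right) - \sqrt{2} i \sqrt{103} = 16498 - i \sqrt{206}$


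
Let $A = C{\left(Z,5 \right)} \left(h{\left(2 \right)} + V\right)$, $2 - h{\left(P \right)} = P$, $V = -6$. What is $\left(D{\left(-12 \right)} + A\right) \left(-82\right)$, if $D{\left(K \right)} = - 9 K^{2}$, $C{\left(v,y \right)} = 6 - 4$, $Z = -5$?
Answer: $107256$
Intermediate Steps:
$h{\left(P \right)} = 2 - P$
$C{\left(v,y \right)} = 2$ ($C{\left(v,y \right)} = 6 - 4 = 2$)
$A = -12$ ($A = 2 \left(\left(2 - 2\right) - 6\right) = 2 \left(0 - 6\right) = 2 \left(-6\right) = -12$)
$\left(D{\left(-12 \right)} + A\right) \left(-82\right) = \left(- 9 \left(-12\right)^{2} - 12\right) \left(-82\right) = \left(\left(-9\right) 144 - 12\right) \left(-82\right) = \left(-1296 - 12\right) \left(-82\right) = \left(-1308\right) \left(-82\right) = 107256$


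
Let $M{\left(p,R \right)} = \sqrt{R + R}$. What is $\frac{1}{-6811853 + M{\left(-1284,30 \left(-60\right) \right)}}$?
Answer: $- \frac{6811853}{46401341297209} - \frac{60 i}{46401341297209} \approx -1.468 \cdot 10^{-7} - 1.2931 \cdot 10^{-12} i$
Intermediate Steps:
$M{\left(p,R \right)} = \sqrt{2} \sqrt{R}$ ($M{\left(p,R \right)} = \sqrt{2 R} = \sqrt{2} \sqrt{R}$)
$\frac{1}{-6811853 + M{\left(-1284,30 \left(-60\right) \right)}} = \frac{1}{-6811853 + \sqrt{2} \sqrt{30 \left(-60\right)}} = \frac{1}{-6811853 + \sqrt{2} \sqrt{-1800}} = \frac{1}{-6811853 + \sqrt{2} \cdot 30 i \sqrt{2}} = \frac{1}{-6811853 + 60 i} = \frac{-6811853 - 60 i}{46401341297209}$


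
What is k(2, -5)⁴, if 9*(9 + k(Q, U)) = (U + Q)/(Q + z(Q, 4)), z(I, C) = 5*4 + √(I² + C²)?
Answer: 193805128176175/29332357632 - 13726782125*√5/3259150848 ≈ 6597.8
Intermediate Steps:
z(I, C) = 20 + √(C² + I²)
k(Q, U) = -9 + (Q + U)/(9*(20 + Q + √(16 + Q²))) (k(Q, U) = -9 + ((U + Q)/(Q + (20 + √(4² + Q²))))/9 = -9 + ((Q + U)/(Q + (20 + √(16 + Q²))))/9 = -9 + ((Q + U)/(20 + Q + √(16 + Q²)))/9 = -9 + (Q + U)/(9*(20 + Q + √(16 + Q²))))
k(2, -5)⁴ = ((-1620 - 5 - 81*√(16 + 2²) - 80*2)/(9*(20 + 2 + √(16 + 2²))))⁴ = ((-1620 - 5 - 81*√(16 + 4) - 160)/(9*(20 + 2 + √(16 + 4))))⁴ = ((-1620 - 5 - 162*√5 - 160)/(9*(20 + 2 + √20)))⁴ = ((-1620 - 5 - 162*√5 - 160)/(9*(20 + 2 + 2*√5)))⁴ = ((-1620 - 5 - 162*√5 - 160)/(9*(22 + 2*√5)))⁴ = ((-1785 - 162*√5)/(9*(22 + 2*√5)))⁴ = (-1785 - 162*√5)⁴/(6561*(22 + 2*√5)⁴)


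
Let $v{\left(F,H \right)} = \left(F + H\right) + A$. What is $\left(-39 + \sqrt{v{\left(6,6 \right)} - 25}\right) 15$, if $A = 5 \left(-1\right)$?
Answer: $-585 + 45 i \sqrt{2} \approx -585.0 + 63.64 i$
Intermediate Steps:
$A = -5$
$v{\left(F,H \right)} = -5 + F + H$ ($v{\left(F,H \right)} = \left(F + H\right) - 5 = -5 + F + H$)
$\left(-39 + \sqrt{v{\left(6,6 \right)} - 25}\right) 15 = \left(-39 + \sqrt{\left(-5 + 6 + 6\right) - 25}\right) 15 = \left(-39 + \sqrt{7 - 25}\right) 15 = \left(-39 + \sqrt{-18}\right) 15 = \left(-39 + 3 i \sqrt{2}\right) 15 = -585 + 45 i \sqrt{2}$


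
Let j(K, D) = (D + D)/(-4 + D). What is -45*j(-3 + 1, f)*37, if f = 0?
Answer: 0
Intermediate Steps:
j(K, D) = 2*D/(-4 + D) (j(K, D) = (2*D)/(-4 + D) = 2*D/(-4 + D))
-45*j(-3 + 1, f)*37 = -90*0/(-4 + 0)*37 = -90*0/(-4)*37 = -90*0*(-1)/4*37 = -45*0*37 = 0*37 = 0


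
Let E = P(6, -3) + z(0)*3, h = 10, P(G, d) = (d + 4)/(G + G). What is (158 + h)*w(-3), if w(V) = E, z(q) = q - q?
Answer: 14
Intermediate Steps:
P(G, d) = (4 + d)/(2*G) (P(G, d) = (4 + d)/((2*G)) = (4 + d)*(1/(2*G)) = (4 + d)/(2*G))
z(q) = 0
E = 1/12 (E = (½)*(4 - 3)/6 + 0*3 = (½)*(⅙)*1 + 0 = 1/12 + 0 = 1/12 ≈ 0.083333)
w(V) = 1/12
(158 + h)*w(-3) = (158 + 10)*(1/12) = 168*(1/12) = 14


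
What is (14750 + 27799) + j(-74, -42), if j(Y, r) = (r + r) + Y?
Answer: 42391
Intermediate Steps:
j(Y, r) = Y + 2*r (j(Y, r) = 2*r + Y = Y + 2*r)
(14750 + 27799) + j(-74, -42) = (14750 + 27799) + (-74 + 2*(-42)) = 42549 + (-74 - 84) = 42549 - 158 = 42391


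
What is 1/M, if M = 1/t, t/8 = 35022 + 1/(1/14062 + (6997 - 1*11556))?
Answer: 17961706971136/64108657 ≈ 2.8018e+5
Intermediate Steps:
t = 17961706971136/64108657 (t = 8*(35022 + 1/(1/14062 + (6997 - 1*11556))) = 8*(35022 + 1/(1/14062 + (6997 - 11556))) = 8*(35022 + 1/(1/14062 - 4559)) = 8*(35022 + 1/(-64108657/14062)) = 8*(35022 - 14062/64108657) = 8*(2245213371392/64108657) = 17961706971136/64108657 ≈ 2.8018e+5)
M = 64108657/17961706971136 (M = 1/(17961706971136/64108657) = 64108657/17961706971136 ≈ 3.5692e-6)
1/M = 1/(64108657/17961706971136) = 17961706971136/64108657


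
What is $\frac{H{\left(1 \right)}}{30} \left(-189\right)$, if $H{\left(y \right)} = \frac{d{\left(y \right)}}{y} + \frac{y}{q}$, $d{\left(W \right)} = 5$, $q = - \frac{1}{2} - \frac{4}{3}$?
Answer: $- \frac{3087}{110} \approx -28.064$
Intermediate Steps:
$q = - \frac{11}{6}$ ($q = \left(-1\right) \frac{1}{2} - \frac{4}{3} = - \frac{1}{2} - \frac{4}{3} = - \frac{11}{6} \approx -1.8333$)
$H{\left(y \right)} = \frac{5}{y} - \frac{6 y}{11}$ ($H{\left(y \right)} = \frac{5}{y} + \frac{y}{- \frac{11}{6}} = \frac{5}{y} + y \left(- \frac{6}{11}\right) = \frac{5}{y} - \frac{6 y}{11}$)
$\frac{H{\left(1 \right)}}{30} \left(-189\right) = \frac{\frac{5}{1} - \frac{6}{11}}{30} \left(-189\right) = \left(5 \cdot 1 - \frac{6}{11}\right) \frac{1}{30} \left(-189\right) = \left(5 - \frac{6}{11}\right) \frac{1}{30} \left(-189\right) = \frac{49}{11} \cdot \frac{1}{30} \left(-189\right) = \frac{49}{330} \left(-189\right) = - \frac{3087}{110}$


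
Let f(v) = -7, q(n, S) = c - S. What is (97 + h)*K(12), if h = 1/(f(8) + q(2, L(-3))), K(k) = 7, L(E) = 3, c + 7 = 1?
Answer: 10857/16 ≈ 678.56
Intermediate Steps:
c = -6 (c = -7 + 1 = -6)
q(n, S) = -6 - S
h = -1/16 (h = 1/(-7 + (-6 - 1*3)) = 1/(-7 + (-6 - 3)) = 1/(-7 - 9) = 1/(-16) = -1/16 ≈ -0.062500)
(97 + h)*K(12) = (97 - 1/16)*7 = (1551/16)*7 = 10857/16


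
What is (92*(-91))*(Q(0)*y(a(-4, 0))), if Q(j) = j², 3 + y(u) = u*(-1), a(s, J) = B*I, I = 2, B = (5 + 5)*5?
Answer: 0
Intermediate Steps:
B = 50 (B = 10*5 = 50)
a(s, J) = 100 (a(s, J) = 50*2 = 100)
y(u) = -3 - u (y(u) = -3 + u*(-1) = -3 - u)
(92*(-91))*(Q(0)*y(a(-4, 0))) = (92*(-91))*(0²*(-3 - 1*100)) = -0*(-3 - 100) = -0*(-103) = -8372*0 = 0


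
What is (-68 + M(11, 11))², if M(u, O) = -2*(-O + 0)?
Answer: 2116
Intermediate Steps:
M(u, O) = 2*O (M(u, O) = -(-2)*O = 2*O)
(-68 + M(11, 11))² = (-68 + 2*11)² = (-68 + 22)² = (-46)² = 2116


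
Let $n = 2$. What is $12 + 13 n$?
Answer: $38$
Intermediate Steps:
$12 + 13 n = 12 + 13 \cdot 2 = 12 + 26 = 38$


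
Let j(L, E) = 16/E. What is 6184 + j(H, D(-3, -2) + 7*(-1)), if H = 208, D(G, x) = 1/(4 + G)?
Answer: 18544/3 ≈ 6181.3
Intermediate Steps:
6184 + j(H, D(-3, -2) + 7*(-1)) = 6184 + 16/(1/(4 - 3) + 7*(-1)) = 6184 + 16/(1/1 - 7) = 6184 + 16/(1 - 7) = 6184 + 16/(-6) = 6184 + 16*(-1/6) = 6184 - 8/3 = 18544/3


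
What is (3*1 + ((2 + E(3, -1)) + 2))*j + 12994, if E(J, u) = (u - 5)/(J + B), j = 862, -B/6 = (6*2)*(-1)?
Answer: 473976/25 ≈ 18959.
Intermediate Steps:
B = 72 (B = -6*6*2*(-1) = -72*(-1) = -6*(-12) = 72)
E(J, u) = (-5 + u)/(72 + J) (E(J, u) = (u - 5)/(J + 72) = (-5 + u)/(72 + J))
(3*1 + ((2 + E(3, -1)) + 2))*j + 12994 = (3*1 + ((2 + (-5 - 1)/(72 + 3)) + 2))*862 + 12994 = (3 + ((2 - 6/75) + 2))*862 + 12994 = (3 + ((2 + (1/75)*(-6)) + 2))*862 + 12994 = (3 + ((2 - 2/25) + 2))*862 + 12994 = (3 + (48/25 + 2))*862 + 12994 = (3 + 98/25)*862 + 12994 = (173/25)*862 + 12994 = 149126/25 + 12994 = 473976/25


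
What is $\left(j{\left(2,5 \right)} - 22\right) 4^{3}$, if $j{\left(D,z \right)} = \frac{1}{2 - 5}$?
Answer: $- \frac{4288}{3} \approx -1429.3$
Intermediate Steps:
$j{\left(D,z \right)} = - \frac{1}{3}$ ($j{\left(D,z \right)} = \frac{1}{-3} = - \frac{1}{3}$)
$\left(j{\left(2,5 \right)} - 22\right) 4^{3} = \left(- \frac{1}{3} - 22\right) 4^{3} = \left(- \frac{1}{3} - 22\right) 64 = \left(- \frac{67}{3}\right) 64 = - \frac{4288}{3}$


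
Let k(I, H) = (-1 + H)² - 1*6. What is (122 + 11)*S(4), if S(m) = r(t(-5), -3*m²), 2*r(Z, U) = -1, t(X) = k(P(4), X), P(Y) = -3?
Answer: -133/2 ≈ -66.500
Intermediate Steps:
k(I, H) = -6 + (-1 + H)² (k(I, H) = (-1 + H)² - 6 = -6 + (-1 + H)²)
t(X) = -6 + (-1 + X)²
r(Z, U) = -½ (r(Z, U) = (½)*(-1) = -½)
S(m) = -½
(122 + 11)*S(4) = (122 + 11)*(-½) = 133*(-½) = -133/2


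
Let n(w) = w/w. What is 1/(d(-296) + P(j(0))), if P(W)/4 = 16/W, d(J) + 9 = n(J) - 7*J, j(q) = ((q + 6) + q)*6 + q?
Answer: 9/18592 ≈ 0.00048408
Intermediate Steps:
n(w) = 1
j(q) = 36 + 13*q (j(q) = ((6 + q) + q)*6 + q = (6 + 2*q)*6 + q = (36 + 12*q) + q = 36 + 13*q)
d(J) = -8 - 7*J (d(J) = -9 + (1 - 7*J) = -8 - 7*J)
P(W) = 64/W (P(W) = 4*(16/W) = 64/W)
1/(d(-296) + P(j(0))) = 1/((-8 - 7*(-296)) + 64/(36 + 13*0)) = 1/((-8 + 2072) + 64/(36 + 0)) = 1/(2064 + 64/36) = 1/(2064 + 64*(1/36)) = 1/(2064 + 16/9) = 1/(18592/9) = 9/18592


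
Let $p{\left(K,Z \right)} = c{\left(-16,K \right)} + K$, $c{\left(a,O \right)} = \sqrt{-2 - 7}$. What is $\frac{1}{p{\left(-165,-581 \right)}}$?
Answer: $- \frac{55}{9078} - \frac{i}{9078} \approx -0.0060586 - 0.00011016 i$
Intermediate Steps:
$c{\left(a,O \right)} = 3 i$ ($c{\left(a,O \right)} = \sqrt{-9} = 3 i$)
$p{\left(K,Z \right)} = K + 3 i$ ($p{\left(K,Z \right)} = 3 i + K = K + 3 i$)
$\frac{1}{p{\left(-165,-581 \right)}} = \frac{1}{-165 + 3 i} = \frac{-165 - 3 i}{27234}$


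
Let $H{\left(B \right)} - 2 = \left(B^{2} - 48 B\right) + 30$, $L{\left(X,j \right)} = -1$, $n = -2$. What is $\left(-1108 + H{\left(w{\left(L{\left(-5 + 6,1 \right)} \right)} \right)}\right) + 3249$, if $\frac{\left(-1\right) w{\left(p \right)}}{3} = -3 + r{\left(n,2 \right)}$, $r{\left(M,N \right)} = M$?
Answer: $1678$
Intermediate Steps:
$w{\left(p \right)} = 15$ ($w{\left(p \right)} = - 3 \left(-3 - 2\right) = \left(-3\right) \left(-5\right) = 15$)
$H{\left(B \right)} = 32 + B^{2} - 48 B$ ($H{\left(B \right)} = 2 + \left(\left(B^{2} - 48 B\right) + 30\right) = 2 + \left(30 + B^{2} - 48 B\right) = 32 + B^{2} - 48 B$)
$\left(-1108 + H{\left(w{\left(L{\left(-5 + 6,1 \right)} \right)} \right)}\right) + 3249 = \left(-1108 + \left(32 + 15^{2} - 720\right)\right) + 3249 = \left(-1108 + \left(32 + 225 - 720\right)\right) + 3249 = \left(-1108 - 463\right) + 3249 = -1571 + 3249 = 1678$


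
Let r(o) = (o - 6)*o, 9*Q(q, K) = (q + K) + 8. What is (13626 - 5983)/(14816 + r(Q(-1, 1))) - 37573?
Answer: -45076761061/1199728 ≈ -37573.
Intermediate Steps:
Q(q, K) = 8/9 + K/9 + q/9 (Q(q, K) = ((q + K) + 8)/9 = ((K + q) + 8)/9 = (8 + K + q)/9 = 8/9 + K/9 + q/9)
r(o) = o*(-6 + o) (r(o) = (-6 + o)*o = o*(-6 + o))
(13626 - 5983)/(14816 + r(Q(-1, 1))) - 37573 = (13626 - 5983)/(14816 + (8/9 + (⅑)*1 + (⅑)*(-1))*(-6 + (8/9 + (⅑)*1 + (⅑)*(-1)))) - 37573 = 7643/(14816 + (8/9 + ⅑ - ⅑)*(-6 + (8/9 + ⅑ - ⅑))) - 37573 = 7643/(14816 + 8*(-6 + 8/9)/9) - 37573 = 7643/(14816 + (8/9)*(-46/9)) - 37573 = 7643/(14816 - 368/81) - 37573 = 7643/(1199728/81) - 37573 = 7643*(81/1199728) - 37573 = 619083/1199728 - 37573 = -45076761061/1199728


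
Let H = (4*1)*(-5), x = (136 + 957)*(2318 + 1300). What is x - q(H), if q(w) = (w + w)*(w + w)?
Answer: 3952874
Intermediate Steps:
x = 3954474 (x = 1093*3618 = 3954474)
H = -20 (H = 4*(-5) = -20)
q(w) = 4*w**2 (q(w) = (2*w)*(2*w) = 4*w**2)
x - q(H) = 3954474 - 4*(-20)**2 = 3954474 - 4*400 = 3954474 - 1*1600 = 3954474 - 1600 = 3952874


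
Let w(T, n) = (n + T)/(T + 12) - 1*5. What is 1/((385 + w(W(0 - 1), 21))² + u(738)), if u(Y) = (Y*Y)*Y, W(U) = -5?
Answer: 49/19702577304 ≈ 2.4870e-9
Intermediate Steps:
u(Y) = Y³ (u(Y) = Y²*Y = Y³)
w(T, n) = -5 + (T + n)/(12 + T) (w(T, n) = (T + n)/(12 + T) - 5 = -5 + (T + n)/(12 + T))
1/((385 + w(W(0 - 1), 21))² + u(738)) = 1/((385 + (-60 + 21 - 4*(-5))/(12 - 5))² + 738³) = 1/((385 + (-60 + 21 + 20)/7)² + 401947272) = 1/((385 + (⅐)*(-19))² + 401947272) = 1/((385 - 19/7)² + 401947272) = 1/((2676/7)² + 401947272) = 1/(7160976/49 + 401947272) = 1/(19702577304/49) = 49/19702577304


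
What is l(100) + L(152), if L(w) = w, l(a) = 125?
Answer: 277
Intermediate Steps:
l(100) + L(152) = 125 + 152 = 277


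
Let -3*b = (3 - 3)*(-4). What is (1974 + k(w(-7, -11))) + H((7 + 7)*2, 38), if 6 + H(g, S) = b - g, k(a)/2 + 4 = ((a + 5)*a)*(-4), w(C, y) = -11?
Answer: 1404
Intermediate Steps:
b = 0 (b = -(3 - 3)*(-4)/3 = -0*(-4) = -1/3*0 = 0)
k(a) = -8 - 8*a*(5 + a) (k(a) = -8 + 2*(((a + 5)*a)*(-4)) = -8 + 2*(((5 + a)*a)*(-4)) = -8 + 2*((a*(5 + a))*(-4)) = -8 + 2*(-4*a*(5 + a)) = -8 - 8*a*(5 + a))
H(g, S) = -6 - g (H(g, S) = -6 + (0 - g) = -6 - g)
(1974 + k(w(-7, -11))) + H((7 + 7)*2, 38) = (1974 + (-8 - 40*(-11) - 8*(-11)**2)) + (-6 - (7 + 7)*2) = (1974 + (-8 + 440 - 8*121)) + (-6 - 14*2) = (1974 + (-8 + 440 - 968)) + (-6 - 1*28) = (1974 - 536) + (-6 - 28) = 1438 - 34 = 1404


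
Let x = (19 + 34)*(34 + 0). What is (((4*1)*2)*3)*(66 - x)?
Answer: -41664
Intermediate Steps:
x = 1802 (x = 53*34 = 1802)
(((4*1)*2)*3)*(66 - x) = (((4*1)*2)*3)*(66 - 1*1802) = ((4*2)*3)*(66 - 1802) = (8*3)*(-1736) = 24*(-1736) = -41664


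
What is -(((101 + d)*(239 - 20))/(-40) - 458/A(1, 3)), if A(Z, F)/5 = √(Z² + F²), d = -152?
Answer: -11169/40 + 229*√10/25 ≈ -250.26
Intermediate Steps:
A(Z, F) = 5*√(F² + Z²) (A(Z, F) = 5*√(Z² + F²) = 5*√(F² + Z²))
-(((101 + d)*(239 - 20))/(-40) - 458/A(1, 3)) = -(((101 - 152)*(239 - 20))/(-40) - 458*1/(5*√(3² + 1²))) = -(-51*219*(-1/40) - 458*1/(5*√(9 + 1))) = -(-11169*(-1/40) - 458*√10/50) = -(11169/40 - 229*√10/25) = -11169/40 + 229*√10/25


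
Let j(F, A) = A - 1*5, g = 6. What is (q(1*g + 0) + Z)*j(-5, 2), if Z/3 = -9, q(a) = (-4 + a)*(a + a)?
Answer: 9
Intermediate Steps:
q(a) = 2*a*(-4 + a) (q(a) = (-4 + a)*(2*a) = 2*a*(-4 + a))
Z = -27 (Z = 3*(-9) = -27)
j(F, A) = -5 + A (j(F, A) = A - 5 = -5 + A)
(q(1*g + 0) + Z)*j(-5, 2) = (2*(1*6 + 0)*(-4 + (1*6 + 0)) - 27)*(-5 + 2) = (2*(6 + 0)*(-4 + (6 + 0)) - 27)*(-3) = (2*6*(-4 + 6) - 27)*(-3) = (2*6*2 - 27)*(-3) = (24 - 27)*(-3) = -3*(-3) = 9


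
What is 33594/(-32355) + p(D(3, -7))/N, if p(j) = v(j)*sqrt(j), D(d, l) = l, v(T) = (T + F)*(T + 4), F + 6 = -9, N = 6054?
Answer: -11198/10785 + 11*I*sqrt(7)/1009 ≈ -1.0383 + 0.028844*I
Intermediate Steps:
F = -15 (F = -6 - 9 = -15)
v(T) = (-15 + T)*(4 + T) (v(T) = (T - 15)*(T + 4) = (-15 + T)*(4 + T))
p(j) = sqrt(j)*(-60 + j**2 - 11*j) (p(j) = (-60 + j**2 - 11*j)*sqrt(j) = sqrt(j)*(-60 + j**2 - 11*j))
33594/(-32355) + p(D(3, -7))/N = 33594/(-32355) + (sqrt(-7)*(-60 + (-7)**2 - 11*(-7)))/6054 = 33594*(-1/32355) + ((I*sqrt(7))*(-60 + 49 + 77))*(1/6054) = -11198/10785 + ((I*sqrt(7))*66)*(1/6054) = -11198/10785 + (66*I*sqrt(7))*(1/6054) = -11198/10785 + 11*I*sqrt(7)/1009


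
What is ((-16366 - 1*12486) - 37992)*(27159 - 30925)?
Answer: 251734504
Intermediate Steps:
((-16366 - 1*12486) - 37992)*(27159 - 30925) = ((-16366 - 12486) - 37992)*(-3766) = (-28852 - 37992)*(-3766) = -66844*(-3766) = 251734504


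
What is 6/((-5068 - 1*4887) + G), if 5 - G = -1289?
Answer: -2/2887 ≈ -0.00069276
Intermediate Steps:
G = 1294 (G = 5 - 1*(-1289) = 5 + 1289 = 1294)
6/((-5068 - 1*4887) + G) = 6/((-5068 - 1*4887) + 1294) = 6/((-5068 - 4887) + 1294) = 6/(-9955 + 1294) = 6/(-8661) = -1/8661*6 = -2/2887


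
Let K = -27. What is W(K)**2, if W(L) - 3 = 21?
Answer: 576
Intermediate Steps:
W(L) = 24 (W(L) = 3 + 21 = 24)
W(K)**2 = 24**2 = 576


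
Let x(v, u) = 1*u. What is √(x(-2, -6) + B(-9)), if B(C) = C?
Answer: I*√15 ≈ 3.873*I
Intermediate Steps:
x(v, u) = u
√(x(-2, -6) + B(-9)) = √(-6 - 9) = √(-15) = I*√15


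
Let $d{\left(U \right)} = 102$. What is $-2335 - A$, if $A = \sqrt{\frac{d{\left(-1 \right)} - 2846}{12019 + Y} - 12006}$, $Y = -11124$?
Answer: $-2335 - \frac{i \sqrt{9619562030}}{895} \approx -2335.0 - 109.59 i$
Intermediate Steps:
$A = \frac{i \sqrt{9619562030}}{895}$ ($A = \sqrt{\frac{102 - 2846}{12019 - 11124} - 12006} = \sqrt{- \frac{2744}{895} - 12006} = \sqrt{- \frac{10748114}{895}} = \frac{i \sqrt{9619562030}}{895} \approx 109.59 i$)
$-2335 - A = -2335 - \frac{i \sqrt{9619562030}}{895}$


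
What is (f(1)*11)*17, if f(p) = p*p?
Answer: 187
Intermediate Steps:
f(p) = p**2
(f(1)*11)*17 = (1**2*11)*17 = (1*11)*17 = 11*17 = 187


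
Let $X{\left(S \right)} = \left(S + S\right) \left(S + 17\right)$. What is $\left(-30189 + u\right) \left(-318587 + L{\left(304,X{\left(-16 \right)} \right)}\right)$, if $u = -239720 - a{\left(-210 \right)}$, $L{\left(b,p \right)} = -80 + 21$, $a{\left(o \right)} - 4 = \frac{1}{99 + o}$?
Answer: $\frac{9546743136932}{111} \approx 8.6007 \cdot 10^{10}$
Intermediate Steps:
$X{\left(S \right)} = 2 S \left(17 + S\right)$
$a{\left(o \right)} = 4 + \frac{1}{99 + o}$
$L{\left(b,p \right)} = -59$
$u = - \frac{26609363}{111}$ ($u = -239720 - \frac{397 + 4 \left(-210\right)}{99 - 210} = -239720 - \frac{397 - 840}{-111} = -239720 - \left(- \frac{1}{111}\right) \left(-443\right) = -239720 - \frac{443}{111} = - \frac{26609363}{111} \approx -2.3972 \cdot 10^{5}$)
$\left(-30189 + u\right) \left(-318587 + L{\left(304,X{\left(-16 \right)} \right)}\right) = \left(-30189 - \frac{26609363}{111}\right) \left(-318587 - 59\right) = \left(- \frac{29960342}{111}\right) \left(-318646\right) = \frac{9546743136932}{111}$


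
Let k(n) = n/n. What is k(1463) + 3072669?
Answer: 3072670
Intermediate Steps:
k(n) = 1
k(1463) + 3072669 = 1 + 3072669 = 3072670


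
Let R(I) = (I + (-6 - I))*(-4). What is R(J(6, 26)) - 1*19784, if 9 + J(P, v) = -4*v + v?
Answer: -19760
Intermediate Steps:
J(P, v) = -9 - 3*v (J(P, v) = -9 + (-4*v + v) = -9 - 3*v)
R(I) = 24 (R(I) = -6*(-4) = 24)
R(J(6, 26)) - 1*19784 = 24 - 1*19784 = 24 - 19784 = -19760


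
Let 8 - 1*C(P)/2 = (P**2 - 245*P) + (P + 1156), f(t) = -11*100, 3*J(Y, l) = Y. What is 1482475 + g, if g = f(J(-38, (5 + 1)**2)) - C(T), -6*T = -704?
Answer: 13085519/9 ≈ 1.4539e+6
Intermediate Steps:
J(Y, l) = Y/3
T = 352/3 (T = -1/6*(-704) = 352/3 ≈ 117.33)
f(t) = -1100
C(P) = -2296 - 2*P**2 + 488*P (C(P) = 16 - 2*((P**2 - 245*P) + (P + 1156)) = 16 - 2*((P**2 - 245*P) + (1156 + P)) = 16 - 2*(1156 + P**2 - 244*P) = 16 + (-2312 - 2*P**2 + 488*P) = -2296 - 2*P**2 + 488*P)
g = -256756/9 (g = -1100 - (-2296 - 2*(352/3)**2 + 488*(352/3)) = -1100 - (-2296 - 2*123904/9 + 171776/3) = -1100 - (-2296 - 247808/9 + 171776/3) = -1100 - 1*246856/9 = -1100 - 246856/9 = -256756/9 ≈ -28528.)
1482475 + g = 1482475 - 256756/9 = 13085519/9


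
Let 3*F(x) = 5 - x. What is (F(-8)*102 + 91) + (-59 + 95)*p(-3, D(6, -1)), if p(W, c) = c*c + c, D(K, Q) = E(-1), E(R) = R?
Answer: 533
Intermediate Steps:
D(K, Q) = -1
p(W, c) = c + c² (p(W, c) = c² + c = c + c²)
F(x) = 5/3 - x/3 (F(x) = (5 - x)/3 = 5/3 - x/3)
(F(-8)*102 + 91) + (-59 + 95)*p(-3, D(6, -1)) = ((5/3 - ⅓*(-8))*102 + 91) + (-59 + 95)*(-(1 - 1)) = ((5/3 + 8/3)*102 + 91) + 36*(-1*0) = ((13/3)*102 + 91) + 36*0 = (442 + 91) + 0 = 533 + 0 = 533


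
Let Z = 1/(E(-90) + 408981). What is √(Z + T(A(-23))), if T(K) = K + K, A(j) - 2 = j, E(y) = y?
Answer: I*√7022057286111/408891 ≈ 6.4807*I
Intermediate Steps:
A(j) = 2 + j
T(K) = 2*K
Z = 1/408891 (Z = 1/(-90 + 408981) = 1/408891 ≈ 2.4456e-6)
√(Z + T(A(-23))) = √(1/408891 + 2*(2 - 23)) = √(1/408891 + 2*(-21)) = √(1/408891 - 42) = √(-17173421/408891) = I*√7022057286111/408891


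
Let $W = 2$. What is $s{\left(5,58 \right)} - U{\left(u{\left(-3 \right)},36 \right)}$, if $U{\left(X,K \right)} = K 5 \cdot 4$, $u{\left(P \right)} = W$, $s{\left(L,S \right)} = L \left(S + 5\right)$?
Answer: $-405$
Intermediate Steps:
$s{\left(L,S \right)} = L \left(5 + S\right)$
$u{\left(P \right)} = 2$
$U{\left(X,K \right)} = 20 K$ ($U{\left(X,K \right)} = 5 K 4 = 20 K$)
$s{\left(5,58 \right)} - U{\left(u{\left(-3 \right)},36 \right)} = 5 \left(5 + 58\right) - 20 \cdot 36 = 5 \cdot 63 - 720 = 315 - 720 = -405$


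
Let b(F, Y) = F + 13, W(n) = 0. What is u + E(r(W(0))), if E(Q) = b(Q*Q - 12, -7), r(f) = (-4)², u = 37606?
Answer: 37863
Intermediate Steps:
r(f) = 16
b(F, Y) = 13 + F
E(Q) = 1 + Q² (E(Q) = 13 + (Q*Q - 12) = 13 + (Q² - 12) = 13 + (-12 + Q²) = 1 + Q²)
u + E(r(W(0))) = 37606 + (1 + 16²) = 37606 + (1 + 256) = 37606 + 257 = 37863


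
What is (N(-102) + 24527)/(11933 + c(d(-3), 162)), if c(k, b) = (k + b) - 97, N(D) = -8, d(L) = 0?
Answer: 24519/11998 ≈ 2.0436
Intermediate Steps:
c(k, b) = -97 + b + k (c(k, b) = (b + k) - 97 = -97 + b + k)
(N(-102) + 24527)/(11933 + c(d(-3), 162)) = (-8 + 24527)/(11933 + (-97 + 162 + 0)) = 24519/(11933 + 65) = 24519/11998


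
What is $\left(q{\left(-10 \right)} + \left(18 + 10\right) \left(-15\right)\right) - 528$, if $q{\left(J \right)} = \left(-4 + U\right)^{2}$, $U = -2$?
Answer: $-912$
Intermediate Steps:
$q{\left(J \right)} = 36$ ($q{\left(J \right)} = \left(-4 - 2\right)^{2} = \left(-6\right)^{2} = 36$)
$\left(q{\left(-10 \right)} + \left(18 + 10\right) \left(-15\right)\right) - 528 = \left(36 + \left(18 + 10\right) \left(-15\right)\right) - 528 = \left(36 + 28 \left(-15\right)\right) - 528 = \left(36 - 420\right) - 528 = -384 - 528 = -912$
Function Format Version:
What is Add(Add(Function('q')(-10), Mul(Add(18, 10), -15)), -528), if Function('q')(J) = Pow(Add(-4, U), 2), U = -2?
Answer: -912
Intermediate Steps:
Function('q')(J) = 36 (Function('q')(J) = Pow(Add(-4, -2), 2) = Pow(-6, 2) = 36)
Add(Add(Function('q')(-10), Mul(Add(18, 10), -15)), -528) = Add(Add(36, Mul(Add(18, 10), -15)), -528) = Add(Add(36, Mul(28, -15)), -528) = Add(Add(36, -420), -528) = Add(-384, -528) = -912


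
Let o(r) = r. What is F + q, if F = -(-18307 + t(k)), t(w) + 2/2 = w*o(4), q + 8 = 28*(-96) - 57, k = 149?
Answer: 14959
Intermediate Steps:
q = -2753 (q = -8 + (28*(-96) - 57) = -8 + (-2688 - 57) = -8 - 2745 = -2753)
t(w) = -1 + 4*w (t(w) = -1 + w*4 = -1 + 4*w)
F = 17712 (F = -(-18307 + (-1 + 4*149)) = -(-18307 + (-1 + 596)) = -(-18307 + 595) = -1*(-17712) = 17712)
F + q = 17712 - 2753 = 14959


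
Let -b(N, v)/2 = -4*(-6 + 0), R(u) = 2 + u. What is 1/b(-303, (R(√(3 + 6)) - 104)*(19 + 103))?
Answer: -1/48 ≈ -0.020833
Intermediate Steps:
b(N, v) = -48 (b(N, v) = -(-8)*(-6 + 0) = -(-8)*(-6) = -2*24 = -48)
1/b(-303, (R(√(3 + 6)) - 104)*(19 + 103)) = 1/(-48) = -1/48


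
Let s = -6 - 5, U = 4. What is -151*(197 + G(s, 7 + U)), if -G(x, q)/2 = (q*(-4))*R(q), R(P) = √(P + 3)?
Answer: -29747 - 13288*√14 ≈ -79466.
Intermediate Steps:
R(P) = √(3 + P)
s = -11
G(x, q) = 8*q*√(3 + q) (G(x, q) = -2*q*(-4)*√(3 + q) = -2*(-4*q)*√(3 + q) = -(-8)*q*√(3 + q) = 8*q*√(3 + q))
-151*(197 + G(s, 7 + U)) = -151*(197 + 8*(7 + 4)*√(3 + (7 + 4))) = -151*(197 + 8*11*√(3 + 11)) = -151*(197 + 8*11*√14) = -151*(197 + 88*√14) = -29747 - 13288*√14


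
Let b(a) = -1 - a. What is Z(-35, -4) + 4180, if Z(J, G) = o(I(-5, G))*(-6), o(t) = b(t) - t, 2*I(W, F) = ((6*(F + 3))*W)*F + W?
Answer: 3436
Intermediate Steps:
I(W, F) = W/2 + F*W*(18 + 6*F)/2 (I(W, F) = (((6*(F + 3))*W)*F + W)/2 = (((6*(3 + F))*W)*F + W)/2 = (((18 + 6*F)*W)*F + W)/2 = ((W*(18 + 6*F))*F + W)/2 = (F*W*(18 + 6*F) + W)/2 = (W + F*W*(18 + 6*F))/2 = W/2 + F*W*(18 + 6*F)/2)
o(t) = -1 - 2*t (o(t) = (-1 - t) - t = -1 - 2*t)
Z(J, G) = -24 - 540*G - 180*G² (Z(J, G) = (-1 - (-5)*(1 + 6*G² + 18*G))*(-6) = (-1 - 2*(-5/2 - 45*G - 15*G²))*(-6) = (-1 + (5 + 30*G² + 90*G))*(-6) = (4 + 30*G² + 90*G)*(-6) = -24 - 540*G - 180*G²)
Z(-35, -4) + 4180 = (-24 - 540*(-4) - 180*(-4)²) + 4180 = (-24 + 2160 - 180*16) + 4180 = (-24 + 2160 - 2880) + 4180 = -744 + 4180 = 3436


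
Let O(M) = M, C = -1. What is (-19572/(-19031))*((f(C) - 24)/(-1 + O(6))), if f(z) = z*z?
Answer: -450156/95155 ≈ -4.7308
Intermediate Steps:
f(z) = z²
(-19572/(-19031))*((f(C) - 24)/(-1 + O(6))) = (-19572/(-19031))*(((-1)² - 24)/(-1 + 6)) = (-19572*(-1/19031))*((1 - 24)/5) = 19572*(-23*⅕)/19031 = (19572/19031)*(-23/5) = -450156/95155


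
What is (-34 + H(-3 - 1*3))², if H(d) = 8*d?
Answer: 6724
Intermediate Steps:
(-34 + H(-3 - 1*3))² = (-34 + 8*(-3 - 1*3))² = (-34 + 8*(-3 - 3))² = (-34 + 8*(-6))² = (-34 - 48)² = (-82)² = 6724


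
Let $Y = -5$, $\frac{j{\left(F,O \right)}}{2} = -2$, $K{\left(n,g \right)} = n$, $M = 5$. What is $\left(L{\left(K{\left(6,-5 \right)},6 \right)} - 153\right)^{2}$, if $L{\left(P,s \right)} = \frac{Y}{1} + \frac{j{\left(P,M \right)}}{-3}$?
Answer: $\frac{220900}{9} \approx 24544.0$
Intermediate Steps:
$j{\left(F,O \right)} = -4$ ($j{\left(F,O \right)} = 2 \left(-2\right) = -4$)
$L{\left(P,s \right)} = - \frac{11}{3}$ ($L{\left(P,s \right)} = - \frac{5}{1} - \frac{4}{-3} = \left(-5\right) 1 - - \frac{4}{3} = -5 + \frac{4}{3} = - \frac{11}{3}$)
$\left(L{\left(K{\left(6,-5 \right)},6 \right)} - 153\right)^{2} = \left(- \frac{11}{3} - 153\right)^{2} = \left(- \frac{470}{3}\right)^{2} = \frac{220900}{9}$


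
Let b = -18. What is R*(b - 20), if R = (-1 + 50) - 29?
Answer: -760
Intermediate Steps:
R = 20 (R = 49 - 29 = 20)
R*(b - 20) = 20*(-18 - 20) = 20*(-38) = -760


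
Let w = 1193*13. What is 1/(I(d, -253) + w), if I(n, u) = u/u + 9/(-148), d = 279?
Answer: 148/2295471 ≈ 6.4475e-5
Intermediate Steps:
w = 15509
I(n, u) = 139/148 (I(n, u) = 1 + 9*(-1/148) = 1 - 9/148 = 139/148)
1/(I(d, -253) + w) = 1/(139/148 + 15509) = 1/(2295471/148) = 148/2295471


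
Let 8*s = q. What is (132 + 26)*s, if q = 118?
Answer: 4661/2 ≈ 2330.5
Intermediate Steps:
s = 59/4 (s = (⅛)*118 = 59/4 ≈ 14.750)
(132 + 26)*s = (132 + 26)*(59/4) = 158*(59/4) = 4661/2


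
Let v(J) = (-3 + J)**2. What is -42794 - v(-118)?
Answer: -57435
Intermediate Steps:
-42794 - v(-118) = -42794 - (-3 - 118)**2 = -42794 - 1*(-121)**2 = -42794 - 1*14641 = -42794 - 14641 = -57435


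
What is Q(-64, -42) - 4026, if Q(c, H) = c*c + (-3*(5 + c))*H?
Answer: -7364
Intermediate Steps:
Q(c, H) = c² + H*(-15 - 3*c) (Q(c, H) = c² + (-15 - 3*c)*H = c² + H*(-15 - 3*c))
Q(-64, -42) - 4026 = ((-64)² - 15*(-42) - 3*(-42)*(-64)) - 4026 = (4096 + 630 - 8064) - 4026 = -3338 - 4026 = -7364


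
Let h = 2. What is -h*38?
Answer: -76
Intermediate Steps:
-h*38 = -2*38 = -1*76 = -76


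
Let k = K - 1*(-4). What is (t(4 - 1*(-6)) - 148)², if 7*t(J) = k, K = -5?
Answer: 1075369/49 ≈ 21946.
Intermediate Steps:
k = -1 (k = -5 - 1*(-4) = -5 + 4 = -1)
t(J) = -⅐ (t(J) = (⅐)*(-1) = -⅐)
(t(4 - 1*(-6)) - 148)² = (-⅐ - 148)² = (-1037/7)² = 1075369/49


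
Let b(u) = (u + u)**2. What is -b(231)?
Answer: -213444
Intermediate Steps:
b(u) = 4*u**2 (b(u) = (2*u)**2 = 4*u**2)
-b(231) = -4*231**2 = -4*53361 = -1*213444 = -213444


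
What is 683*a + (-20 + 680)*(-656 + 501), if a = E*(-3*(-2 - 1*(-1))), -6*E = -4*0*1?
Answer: -102300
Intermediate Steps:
E = 0 (E = -(-4*0)/6 = -0 = -⅙*0 = 0)
a = 0 (a = 0*(-3*(-2 - 1*(-1))) = 0*(-3*(-2 + 1)) = 0*(-3*(-1)) = 0*3 = 0)
683*a + (-20 + 680)*(-656 + 501) = 683*0 + (-20 + 680)*(-656 + 501) = 0 + 660*(-155) = 0 - 102300 = -102300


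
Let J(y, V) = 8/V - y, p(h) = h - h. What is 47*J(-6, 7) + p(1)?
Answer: 2350/7 ≈ 335.71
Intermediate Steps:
p(h) = 0
J(y, V) = -y + 8/V
47*J(-6, 7) + p(1) = 47*(-1*(-6) + 8/7) + 0 = 47*(6 + 8*(⅐)) + 0 = 47*(6 + 8/7) + 0 = 47*(50/7) + 0 = 2350/7 + 0 = 2350/7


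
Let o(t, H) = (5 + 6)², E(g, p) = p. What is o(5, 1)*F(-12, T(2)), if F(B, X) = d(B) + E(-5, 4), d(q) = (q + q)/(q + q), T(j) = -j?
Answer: 605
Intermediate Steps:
d(q) = 1 (d(q) = (2*q)/((2*q)) = (2*q)*(1/(2*q)) = 1)
o(t, H) = 121 (o(t, H) = 11² = 121)
F(B, X) = 5 (F(B, X) = 1 + 4 = 5)
o(5, 1)*F(-12, T(2)) = 121*5 = 605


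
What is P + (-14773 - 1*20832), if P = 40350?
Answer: 4745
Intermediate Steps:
P + (-14773 - 1*20832) = 40350 + (-14773 - 1*20832) = 40350 + (-14773 - 20832) = 40350 - 35605 = 4745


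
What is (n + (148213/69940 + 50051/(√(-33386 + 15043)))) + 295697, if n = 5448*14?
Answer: 2001204621/5380 - 50051*I*√18343/18343 ≈ 3.7197e+5 - 369.55*I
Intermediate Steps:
n = 76272
(n + (148213/69940 + 50051/(√(-33386 + 15043)))) + 295697 = (76272 + (148213/69940 + 50051/(√(-33386 + 15043)))) + 295697 = (76272 + (148213*(1/69940) + 50051/(√(-18343)))) + 295697 = (76272 + (11401/5380 + 50051/((I*√18343)))) + 295697 = (76272 + (11401/5380 + 50051*(-I*√18343/18343))) + 295697 = (76272 + (11401/5380 - 50051*I*√18343/18343)) + 295697 = (410354761/5380 - 50051*I*√18343/18343) + 295697 = 2001204621/5380 - 50051*I*√18343/18343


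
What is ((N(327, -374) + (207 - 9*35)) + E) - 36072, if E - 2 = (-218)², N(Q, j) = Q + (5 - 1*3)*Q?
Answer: 12327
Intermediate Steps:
N(Q, j) = 3*Q (N(Q, j) = Q + (5 - 3)*Q = Q + 2*Q = 3*Q)
E = 47526 (E = 2 + (-218)² = 2 + 47524 = 47526)
((N(327, -374) + (207 - 9*35)) + E) - 36072 = ((3*327 + (207 - 9*35)) + 47526) - 36072 = ((981 + (207 - 315)) + 47526) - 36072 = ((981 - 108) + 47526) - 36072 = (873 + 47526) - 36072 = 48399 - 36072 = 12327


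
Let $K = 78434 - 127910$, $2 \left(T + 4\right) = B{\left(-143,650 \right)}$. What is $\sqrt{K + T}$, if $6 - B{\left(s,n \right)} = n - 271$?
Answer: $\frac{3 i \sqrt{22074}}{2} \approx 222.86 i$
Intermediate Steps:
$B{\left(s,n \right)} = 277 - n$ ($B{\left(s,n \right)} = 6 - \left(n - 271\right) = 6 - \left(-271 + n\right) = 277 - n$)
$T = - \frac{381}{2}$ ($T = -4 + \frac{277 - 650}{2} = -4 + \frac{1}{2} \left(-373\right) = -4 - \frac{373}{2} = - \frac{381}{2} \approx -190.5$)
$K = -49476$ ($K = 78434 - 127910 = -49476$)
$\sqrt{K + T} = \sqrt{-49476 - \frac{381}{2}} = \sqrt{- \frac{99333}{2}} = \frac{3 i \sqrt{22074}}{2}$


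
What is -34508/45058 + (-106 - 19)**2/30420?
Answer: -2659247/10543572 ≈ -0.25221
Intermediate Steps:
-34508/45058 + (-106 - 19)**2/30420 = -34508*1/45058 + (-125)**2*(1/30420) = -17254/22529 + 15625*(1/30420) = -17254/22529 + 3125/6084 = -2659247/10543572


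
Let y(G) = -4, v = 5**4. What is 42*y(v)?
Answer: -168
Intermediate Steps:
v = 625
42*y(v) = 42*(-4) = -168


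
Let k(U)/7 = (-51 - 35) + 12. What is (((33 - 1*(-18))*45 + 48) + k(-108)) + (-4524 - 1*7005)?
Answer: -9704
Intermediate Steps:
k(U) = -518 (k(U) = 7*((-51 - 35) + 12) = 7*(-86 + 12) = 7*(-74) = -518)
(((33 - 1*(-18))*45 + 48) + k(-108)) + (-4524 - 1*7005) = (((33 - 1*(-18))*45 + 48) - 518) + (-4524 - 1*7005) = (((33 + 18)*45 + 48) - 518) + (-4524 - 7005) = ((51*45 + 48) - 518) - 11529 = ((2295 + 48) - 518) - 11529 = (2343 - 518) - 11529 = 1825 - 11529 = -9704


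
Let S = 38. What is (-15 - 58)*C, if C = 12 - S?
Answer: 1898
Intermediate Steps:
C = -26 (C = 12 - 1*38 = 12 - 38 = -26)
(-15 - 58)*C = (-15 - 58)*(-26) = -73*(-26) = 1898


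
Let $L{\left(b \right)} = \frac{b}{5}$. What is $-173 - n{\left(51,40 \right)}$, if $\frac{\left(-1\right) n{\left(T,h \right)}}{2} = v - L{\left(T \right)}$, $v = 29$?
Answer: $- \frac{677}{5} \approx -135.4$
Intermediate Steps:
$L{\left(b \right)} = \frac{b}{5}$ ($L{\left(b \right)} = b \frac{1}{5} = \frac{b}{5}$)
$n{\left(T,h \right)} = -58 + \frac{2 T}{5}$ ($n{\left(T,h \right)} = - 2 \left(29 - \frac{T}{5}\right) = -58 + \frac{2 T}{5}$)
$-173 - n{\left(51,40 \right)} = -173 - \left(-58 + \frac{2}{5} \cdot 51\right) = -173 - \left(-58 + \frac{102}{5}\right) = -173 - - \frac{188}{5} = -173 + \frac{188}{5} = - \frac{677}{5}$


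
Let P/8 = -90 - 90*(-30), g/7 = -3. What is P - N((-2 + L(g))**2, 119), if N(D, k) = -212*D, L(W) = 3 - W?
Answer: 123488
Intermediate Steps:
g = -21 (g = 7*(-3) = -21)
P = 20880 (P = 8*(-90 - 90*(-30)) = 8*(-90 + 2700) = 8*2610 = 20880)
P - N((-2 + L(g))**2, 119) = 20880 - (-212)*(-2 + (3 - 1*(-21)))**2 = 20880 - (-212)*(-2 + (3 + 21))**2 = 20880 - (-212)*(-2 + 24)**2 = 20880 - (-212)*22**2 = 20880 - (-212)*484 = 20880 - 1*(-102608) = 20880 + 102608 = 123488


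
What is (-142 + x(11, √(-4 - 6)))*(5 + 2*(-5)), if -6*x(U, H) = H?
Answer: 710 + 5*I*√10/6 ≈ 710.0 + 2.6352*I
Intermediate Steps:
x(U, H) = -H/6
(-142 + x(11, √(-4 - 6)))*(5 + 2*(-5)) = (-142 - √(-4 - 6)/6)*(5 + 2*(-5)) = (-142 - I*√10/6)*(5 - 10) = (-142 - I*√10/6)*(-5) = 710 + 5*I*√10/6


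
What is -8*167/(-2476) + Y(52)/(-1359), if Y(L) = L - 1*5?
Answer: 424813/841221 ≈ 0.50500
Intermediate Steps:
Y(L) = -5 + L (Y(L) = L - 5 = -5 + L)
-8*167/(-2476) + Y(52)/(-1359) = -8*167/(-2476) + (-5 + 52)/(-1359) = -1336*(-1/2476) + 47*(-1/1359) = 334/619 - 47/1359 = 424813/841221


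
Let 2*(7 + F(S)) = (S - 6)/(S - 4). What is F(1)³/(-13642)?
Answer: 50653/2946672 ≈ 0.017190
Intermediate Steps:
F(S) = -7 + (-6 + S)/(2*(-4 + S)) (F(S) = -7 + ((S - 6)/(S - 4))/2 = -7 + ((-6 + S)/(-4 + S))/2 = -7 + (-6 + S)/(2*(-4 + S)))
F(1)³/(-13642) = ((50 - 13*1)/(2*(-4 + 1)))³/(-13642) = ((½)*(50 - 13)/(-3))³*(-1/13642) = ((½)*(-⅓)*37)³*(-1/13642) = (-37/6)³*(-1/13642) = -50653/216*(-1/13642) = 50653/2946672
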